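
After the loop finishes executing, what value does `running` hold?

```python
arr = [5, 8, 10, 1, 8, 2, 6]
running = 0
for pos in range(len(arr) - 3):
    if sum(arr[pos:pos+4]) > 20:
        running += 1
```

Let's trace through this code step by step.

Initialize: arr = [5, 8, 10, 1, 8, 2, 6]
Initialize: running = 0
Entering loop: for pos in range(len(arr) - 3):
After iteration 1: pos = 0, running = 1
After iteration 2: pos = 1, running = 2
After iteration 3: pos = 2, running = 3
After iteration 4: pos = 3, running = 3
Loop ends.

Final answer: 3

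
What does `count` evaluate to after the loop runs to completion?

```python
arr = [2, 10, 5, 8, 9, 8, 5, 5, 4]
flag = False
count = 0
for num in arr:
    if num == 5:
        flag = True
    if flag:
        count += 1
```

Let's trace through this code step by step.

Initialize: arr = [2, 10, 5, 8, 9, 8, 5, 5, 4]
Initialize: flag = False
Initialize: count = 0
Entering loop: for num in arr:
After iteration 1: num = 2, flag = False, count = 0
After iteration 2: num = 10, flag = False, count = 0
After iteration 3: num = 5, flag = True, count = 1
After iteration 4: num = 8, flag = True, count = 2
After iteration 5: num = 9, flag = True, count = 3
After iteration 6: num = 8, flag = True, count = 4
After iteration 7: num = 5, flag = True, count = 5
After iteration 8: num = 5, flag = True, count = 6
After iteration 9: num = 4, flag = True, count = 7
Loop ends.

Final answer: 7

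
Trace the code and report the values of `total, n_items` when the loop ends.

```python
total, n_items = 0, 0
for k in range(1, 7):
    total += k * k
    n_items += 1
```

Let's trace through this code step by step.

Initialize: total = 0
Initialize: n_items = 0
Entering loop: for k in range(1, 7):
After iteration 1: k = 1, total = 1, n_items = 1
After iteration 2: k = 2, total = 5, n_items = 2
After iteration 3: k = 3, total = 14, n_items = 3
After iteration 4: k = 4, total = 30, n_items = 4
After iteration 5: k = 5, total = 55, n_items = 5
After iteration 6: k = 6, total = 91, n_items = 6
Loop ends.

Final answer: 91, 6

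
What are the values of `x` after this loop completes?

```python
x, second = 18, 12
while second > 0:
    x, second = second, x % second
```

Let's trace through this code step by step.

Initialize: x = 18
Initialize: second = 12
Entering loop: while second > 0:
After iteration 1: x = 12, second = 6
After iteration 2: x = 6, second = 0
Loop ends.

Final answer: 6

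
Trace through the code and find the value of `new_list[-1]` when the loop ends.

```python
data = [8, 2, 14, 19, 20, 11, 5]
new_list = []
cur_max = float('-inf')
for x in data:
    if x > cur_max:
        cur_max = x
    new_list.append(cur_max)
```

Let's trace through this code step by step.

Initialize: data = [8, 2, 14, 19, 20, 11, 5]
Initialize: new_list = []
Initialize: cur_max = -inf
Entering loop: for x in data:
After iteration 1: x = 8, new_list = [8], cur_max = 8
After iteration 2: x = 2, new_list = [8, 8], cur_max = 8
After iteration 3: x = 14, new_list = [8, 8, 14], cur_max = 14
After iteration 4: x = 19, new_list = [8, 8, 14, 19], cur_max = 19
After iteration 5: x = 20, new_list = [8, 8, 14, 19, 20], cur_max = 20
After iteration 6: x = 11, new_list = [8, 8, 14, 19, 20, 20], cur_max = 20
After iteration 7: x = 5, new_list = [8, 8, 14, 19, 20, 20, 20], cur_max = 20
Loop ends.
new_list[-1] = 20

Final answer: 20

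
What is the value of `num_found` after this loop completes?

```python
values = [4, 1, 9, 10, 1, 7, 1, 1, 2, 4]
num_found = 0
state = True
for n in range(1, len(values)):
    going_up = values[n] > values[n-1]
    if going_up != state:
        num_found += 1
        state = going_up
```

Let's trace through this code step by step.

Initialize: values = [4, 1, 9, 10, 1, 7, 1, 1, 2, 4]
Initialize: num_found = 0
Initialize: state = True
Entering loop: for n in range(1, len(values)):
After iteration 1: n = 1, num_found = 1, state = False, going_up = False
After iteration 2: n = 2, num_found = 2, state = True, going_up = True
After iteration 3: n = 3, num_found = 2, state = True, going_up = True
After iteration 4: n = 4, num_found = 3, state = False, going_up = False
After iteration 5: n = 5, num_found = 4, state = True, going_up = True
After iteration 6: n = 6, num_found = 5, state = False, going_up = False
After iteration 7: n = 7, num_found = 5, state = False, going_up = False
After iteration 8: n = 8, num_found = 6, state = True, going_up = True
After iteration 9: n = 9, num_found = 6, state = True, going_up = True
Loop ends.

Final answer: 6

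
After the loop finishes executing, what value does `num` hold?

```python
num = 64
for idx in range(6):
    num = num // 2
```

Let's trace through this code step by step.

Initialize: num = 64
Entering loop: for idx in range(6):
After iteration 1: idx = 0, num = 32
After iteration 2: idx = 1, num = 16
After iteration 3: idx = 2, num = 8
After iteration 4: idx = 3, num = 4
After iteration 5: idx = 4, num = 2
After iteration 6: idx = 5, num = 1
Loop ends.

Final answer: 1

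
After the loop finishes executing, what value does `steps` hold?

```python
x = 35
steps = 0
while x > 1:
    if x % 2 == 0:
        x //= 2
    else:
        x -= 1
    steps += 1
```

Let's trace through this code step by step.

Initialize: x = 35
Initialize: steps = 0
Entering loop: while x > 1:
After iteration 1: x = 34, steps = 1
After iteration 2: x = 17, steps = 2
After iteration 3: x = 16, steps = 3
After iteration 4: x = 8, steps = 4
After iteration 5: x = 4, steps = 5
After iteration 6: x = 2, steps = 6
After iteration 7: x = 1, steps = 7
Loop ends.

Final answer: 7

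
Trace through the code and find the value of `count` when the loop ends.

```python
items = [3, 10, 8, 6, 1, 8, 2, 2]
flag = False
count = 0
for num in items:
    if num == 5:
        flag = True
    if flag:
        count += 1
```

Let's trace through this code step by step.

Initialize: items = [3, 10, 8, 6, 1, 8, 2, 2]
Initialize: flag = False
Initialize: count = 0
Entering loop: for num in items:
After iteration 1: num = 3, count = 0
After iteration 2: num = 10, count = 0
After iteration 3: num = 8, count = 0
After iteration 4: num = 6, count = 0
After iteration 5: num = 1, count = 0
After iteration 6: num = 8, count = 0
After iteration 7: num = 2, count = 0
After iteration 8: num = 2, count = 0
Loop ends.

Final answer: 0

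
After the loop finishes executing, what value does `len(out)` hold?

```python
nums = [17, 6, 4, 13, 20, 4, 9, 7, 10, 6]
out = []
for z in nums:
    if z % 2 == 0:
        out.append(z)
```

Let's trace through this code step by step.

Initialize: nums = [17, 6, 4, 13, 20, 4, 9, 7, 10, 6]
Initialize: out = []
Entering loop: for z in nums:
After iteration 1: z = 17, out = []
After iteration 2: z = 6, out = [6]
After iteration 3: z = 4, out = [6, 4]
After iteration 4: z = 13, out = [6, 4]
After iteration 5: z = 20, out = [6, 4, 20]
After iteration 6: z = 4, out = [6, 4, 20, 4]
After iteration 7: z = 9, out = [6, 4, 20, 4]
After iteration 8: z = 7, out = [6, 4, 20, 4]
After iteration 9: z = 10, out = [6, 4, 20, 4, 10]
After iteration 10: z = 6, out = [6, 4, 20, 4, 10, 6]
Loop ends.
len(out) = 6

Final answer: 6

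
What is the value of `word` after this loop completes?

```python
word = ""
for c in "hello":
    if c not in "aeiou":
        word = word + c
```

Let's trace through this code step by step.

Initialize: word = ''
Entering loop: for c in "hello":
After iteration 1: c = 'h', word = 'h'
After iteration 2: c = 'e', word = 'h'
After iteration 3: c = 'l', word = 'hl'
After iteration 4: c = 'l', word = 'hll'
After iteration 5: c = 'o', word = 'hll'
Loop ends.

Final answer: 'hll'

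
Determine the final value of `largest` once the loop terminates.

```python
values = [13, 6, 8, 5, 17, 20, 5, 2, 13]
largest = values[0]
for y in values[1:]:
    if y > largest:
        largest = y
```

Let's trace through this code step by step.

Initialize: values = [13, 6, 8, 5, 17, 20, 5, 2, 13]
Initialize: largest = 13
Entering loop: for y in values[1:]:
After iteration 1: y = 6, largest = 13
After iteration 2: y = 8, largest = 13
After iteration 3: y = 5, largest = 13
After iteration 4: y = 17, largest = 17
After iteration 5: y = 20, largest = 20
After iteration 6: y = 5, largest = 20
After iteration 7: y = 2, largest = 20
After iteration 8: y = 13, largest = 20
Loop ends.

Final answer: 20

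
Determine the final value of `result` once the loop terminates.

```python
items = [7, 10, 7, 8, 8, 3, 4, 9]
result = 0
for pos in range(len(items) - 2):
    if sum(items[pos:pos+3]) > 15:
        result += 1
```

Let's trace through this code step by step.

Initialize: items = [7, 10, 7, 8, 8, 3, 4, 9]
Initialize: result = 0
Entering loop: for pos in range(len(items) - 2):
After iteration 1: pos = 0, result = 1
After iteration 2: pos = 1, result = 2
After iteration 3: pos = 2, result = 3
After iteration 4: pos = 3, result = 4
After iteration 5: pos = 4, result = 4
After iteration 6: pos = 5, result = 5
Loop ends.

Final answer: 5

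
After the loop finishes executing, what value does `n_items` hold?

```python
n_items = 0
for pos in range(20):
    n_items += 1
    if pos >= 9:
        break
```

Let's trace through this code step by step.

Initialize: n_items = 0
Entering loop: for pos in range(20):
After iteration 1: pos = 0, n_items = 1
After iteration 2: pos = 1, n_items = 2
After iteration 3: pos = 2, n_items = 3
After iteration 4: pos = 3, n_items = 4
After iteration 5: pos = 4, n_items = 5
After iteration 6: pos = 5, n_items = 6
After iteration 7: pos = 6, n_items = 7
After iteration 8: pos = 7, n_items = 8
After iteration 9: pos = 8, n_items = 9
After iteration 10: pos = 9, n_items = 10
Loop ends.

Final answer: 10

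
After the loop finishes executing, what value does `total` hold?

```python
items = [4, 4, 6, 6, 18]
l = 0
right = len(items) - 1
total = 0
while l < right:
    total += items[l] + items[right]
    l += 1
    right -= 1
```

Let's trace through this code step by step.

Initialize: items = [4, 4, 6, 6, 18]
Initialize: l = 0
Initialize: right = 4
Initialize: total = 0
Entering loop: while l < right:
After iteration 1: l = 1, right = 3, total = 22
After iteration 2: l = 2, right = 2, total = 32
Loop ends.

Final answer: 32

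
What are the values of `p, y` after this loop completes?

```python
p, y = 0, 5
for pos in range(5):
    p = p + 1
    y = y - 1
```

Let's trace through this code step by step.

Initialize: p = 0
Initialize: y = 5
Entering loop: for pos in range(5):
After iteration 1: pos = 0, p = 1, y = 4
After iteration 2: pos = 1, p = 2, y = 3
After iteration 3: pos = 2, p = 3, y = 2
After iteration 4: pos = 3, p = 4, y = 1
After iteration 5: pos = 4, p = 5, y = 0
Loop ends.

Final answer: 5, 0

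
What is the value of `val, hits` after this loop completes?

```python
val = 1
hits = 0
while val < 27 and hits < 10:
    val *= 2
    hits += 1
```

Let's trace through this code step by step.

Initialize: val = 1
Initialize: hits = 0
Entering loop: while val < 27 and hits < 10:
After iteration 1: val = 2, hits = 1
After iteration 2: val = 4, hits = 2
After iteration 3: val = 8, hits = 3
After iteration 4: val = 16, hits = 4
After iteration 5: val = 32, hits = 5
Loop ends.

Final answer: 32, 5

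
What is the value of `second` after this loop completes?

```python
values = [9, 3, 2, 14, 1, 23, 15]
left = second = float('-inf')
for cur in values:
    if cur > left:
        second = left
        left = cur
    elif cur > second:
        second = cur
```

Let's trace through this code step by step.

Initialize: values = [9, 3, 2, 14, 1, 23, 15]
Initialize: left = -inf
Initialize: second = -inf
Entering loop: for cur in values:
After iteration 1: cur = 9, left = 9, second = -inf
After iteration 2: cur = 3, left = 9, second = 3
After iteration 3: cur = 2, left = 9, second = 3
After iteration 4: cur = 14, left = 14, second = 9
After iteration 5: cur = 1, left = 14, second = 9
After iteration 6: cur = 23, left = 23, second = 14
After iteration 7: cur = 15, left = 23, second = 15
Loop ends.

Final answer: 15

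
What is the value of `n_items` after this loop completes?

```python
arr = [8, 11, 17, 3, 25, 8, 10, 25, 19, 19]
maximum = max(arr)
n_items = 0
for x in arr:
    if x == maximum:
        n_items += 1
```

Let's trace through this code step by step.

Initialize: arr = [8, 11, 17, 3, 25, 8, 10, 25, 19, 19]
Initialize: maximum = 25
Initialize: n_items = 0
Entering loop: for x in arr:
After iteration 1: x = 8, n_items = 0
After iteration 2: x = 11, n_items = 0
After iteration 3: x = 17, n_items = 0
After iteration 4: x = 3, n_items = 0
After iteration 5: x = 25, n_items = 1
After iteration 6: x = 8, n_items = 1
After iteration 7: x = 10, n_items = 1
After iteration 8: x = 25, n_items = 2
After iteration 9: x = 19, n_items = 2
After iteration 10: x = 19, n_items = 2
Loop ends.

Final answer: 2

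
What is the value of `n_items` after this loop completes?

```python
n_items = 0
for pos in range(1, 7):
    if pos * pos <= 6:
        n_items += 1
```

Let's trace through this code step by step.

Initialize: n_items = 0
Entering loop: for pos in range(1, 7):
After iteration 1: pos = 1, n_items = 1
After iteration 2: pos = 2, n_items = 2
After iteration 3: pos = 3, n_items = 2
After iteration 4: pos = 4, n_items = 2
After iteration 5: pos = 5, n_items = 2
After iteration 6: pos = 6, n_items = 2
Loop ends.

Final answer: 2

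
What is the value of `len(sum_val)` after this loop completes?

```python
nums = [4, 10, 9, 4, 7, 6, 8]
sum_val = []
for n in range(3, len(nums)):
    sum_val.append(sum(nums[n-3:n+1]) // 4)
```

Let's trace through this code step by step.

Initialize: nums = [4, 10, 9, 4, 7, 6, 8]
Initialize: sum_val = []
Entering loop: for n in range(3, len(nums)):
After iteration 1: n = 3, sum_val = [6]
After iteration 2: n = 4, sum_val = [6, 7]
After iteration 3: n = 5, sum_val = [6, 7, 6]
After iteration 4: n = 6, sum_val = [6, 7, 6, 6]
Loop ends.
len(sum_val) = 4

Final answer: 4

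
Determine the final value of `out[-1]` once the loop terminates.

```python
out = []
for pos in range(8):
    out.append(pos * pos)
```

Let's trace through this code step by step.

Initialize: out = []
Entering loop: for pos in range(8):
After iteration 1: pos = 0, out = [0]
After iteration 2: pos = 1, out = [0, 1]
After iteration 3: pos = 2, out = [0, 1, 4]
After iteration 4: pos = 3, out = [0, 1, 4, 9]
After iteration 5: pos = 4, out = [0, 1, 4, 9, 16]
After iteration 6: pos = 5, out = [0, 1, 4, 9, 16, 25]
After iteration 7: pos = 6, out = [0, 1, 4, 9, 16, 25, 36]
After iteration 8: pos = 7, out = [0, 1, 4, 9, 16, 25, 36, 49]
Loop ends.
out[-1] = 49

Final answer: 49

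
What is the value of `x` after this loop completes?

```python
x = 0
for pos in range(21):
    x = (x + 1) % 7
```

Let's trace through this code step by step.

Initialize: x = 0
Entering loop: for pos in range(21):
After iteration 1: pos = 0, x = 1
After iteration 2: pos = 1, x = 2
After iteration 3: pos = 2, x = 3
After iteration 4: pos = 3, x = 4
After iteration 5: pos = 4, x = 5
After iteration 6: pos = 5, x = 6
After iteration 7: pos = 6, x = 0
After iteration 8: pos = 7, x = 1
After iteration 9: pos = 8, x = 2
After iteration 10: pos = 9, x = 3
After iteration 11: pos = 10, x = 4
After iteration 12: pos = 11, x = 5
After iteration 13: pos = 12, x = 6
After iteration 14: pos = 13, x = 0
After iteration 15: pos = 14, x = 1
After iteration 16: pos = 15, x = 2
After iteration 17: pos = 16, x = 3
After iteration 18: pos = 17, x = 4
After iteration 19: pos = 18, x = 5
After iteration 20: pos = 19, x = 6
After iteration 21: pos = 20, x = 0
Loop ends.

Final answer: 0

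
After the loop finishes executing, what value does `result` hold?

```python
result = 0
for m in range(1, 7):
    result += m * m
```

Let's trace through this code step by step.

Initialize: result = 0
Entering loop: for m in range(1, 7):
After iteration 1: m = 1, result = 1
After iteration 2: m = 2, result = 5
After iteration 3: m = 3, result = 14
After iteration 4: m = 4, result = 30
After iteration 5: m = 5, result = 55
After iteration 6: m = 6, result = 91
Loop ends.

Final answer: 91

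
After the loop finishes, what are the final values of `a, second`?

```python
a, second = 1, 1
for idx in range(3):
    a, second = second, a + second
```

Let's trace through this code step by step.

Initialize: a = 1
Initialize: second = 1
Entering loop: for idx in range(3):
After iteration 1: idx = 0, a = 1, second = 2
After iteration 2: idx = 1, a = 2, second = 3
After iteration 3: idx = 2, a = 3, second = 5
Loop ends.

Final answer: 3, 5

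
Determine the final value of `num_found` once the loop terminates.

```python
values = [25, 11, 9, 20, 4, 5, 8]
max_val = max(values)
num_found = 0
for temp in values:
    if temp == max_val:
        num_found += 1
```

Let's trace through this code step by step.

Initialize: values = [25, 11, 9, 20, 4, 5, 8]
Initialize: max_val = 25
Initialize: num_found = 0
Entering loop: for temp in values:
After iteration 1: temp = 25, num_found = 1
After iteration 2: temp = 11, num_found = 1
After iteration 3: temp = 9, num_found = 1
After iteration 4: temp = 20, num_found = 1
After iteration 5: temp = 4, num_found = 1
After iteration 6: temp = 5, num_found = 1
After iteration 7: temp = 8, num_found = 1
Loop ends.

Final answer: 1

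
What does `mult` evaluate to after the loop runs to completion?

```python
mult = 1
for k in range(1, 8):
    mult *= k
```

Let's trace through this code step by step.

Initialize: mult = 1
Entering loop: for k in range(1, 8):
After iteration 1: k = 1, mult = 1
After iteration 2: k = 2, mult = 2
After iteration 3: k = 3, mult = 6
After iteration 4: k = 4, mult = 24
After iteration 5: k = 5, mult = 120
After iteration 6: k = 6, mult = 720
After iteration 7: k = 7, mult = 5040
Loop ends.

Final answer: 5040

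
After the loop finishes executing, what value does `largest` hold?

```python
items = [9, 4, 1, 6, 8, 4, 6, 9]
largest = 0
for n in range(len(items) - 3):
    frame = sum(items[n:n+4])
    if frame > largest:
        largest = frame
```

Let's trace through this code step by step.

Initialize: items = [9, 4, 1, 6, 8, 4, 6, 9]
Initialize: largest = 0
Entering loop: for n in range(len(items) - 3):
After iteration 1: n = 0, largest = 20, frame = 20
After iteration 2: n = 1, largest = 20, frame = 19
After iteration 3: n = 2, largest = 20, frame = 19
After iteration 4: n = 3, largest = 24, frame = 24
After iteration 5: n = 4, largest = 27, frame = 27
Loop ends.

Final answer: 27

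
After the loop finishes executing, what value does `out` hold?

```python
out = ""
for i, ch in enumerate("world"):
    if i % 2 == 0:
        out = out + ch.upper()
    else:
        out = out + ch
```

Let's trace through this code step by step.

Initialize: out = ''
Entering loop: for i, ch in enumerate("world"):
After iteration 1: i = 0, ch = 'w', out = 'W'
After iteration 2: i = 1, ch = 'o', out = 'Wo'
After iteration 3: i = 2, ch = 'r', out = 'WoR'
After iteration 4: i = 3, ch = 'l', out = 'WoRl'
After iteration 5: i = 4, ch = 'd', out = 'WoRlD'
Loop ends.

Final answer: 'WoRlD'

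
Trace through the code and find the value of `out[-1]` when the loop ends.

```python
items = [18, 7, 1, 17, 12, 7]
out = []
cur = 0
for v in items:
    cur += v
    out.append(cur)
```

Let's trace through this code step by step.

Initialize: items = [18, 7, 1, 17, 12, 7]
Initialize: out = []
Initialize: cur = 0
Entering loop: for v in items:
After iteration 1: v = 18, out = [18], cur = 18
After iteration 2: v = 7, out = [18, 25], cur = 25
After iteration 3: v = 1, out = [18, 25, 26], cur = 26
After iteration 4: v = 17, out = [18, 25, 26, 43], cur = 43
After iteration 5: v = 12, out = [18, 25, 26, 43, 55], cur = 55
After iteration 6: v = 7, out = [18, 25, 26, 43, 55, 62], cur = 62
Loop ends.
out[-1] = 62

Final answer: 62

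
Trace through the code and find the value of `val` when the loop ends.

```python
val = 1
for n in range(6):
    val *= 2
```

Let's trace through this code step by step.

Initialize: val = 1
Entering loop: for n in range(6):
After iteration 1: n = 0, val = 2
After iteration 2: n = 1, val = 4
After iteration 3: n = 2, val = 8
After iteration 4: n = 3, val = 16
After iteration 5: n = 4, val = 32
After iteration 6: n = 5, val = 64
Loop ends.

Final answer: 64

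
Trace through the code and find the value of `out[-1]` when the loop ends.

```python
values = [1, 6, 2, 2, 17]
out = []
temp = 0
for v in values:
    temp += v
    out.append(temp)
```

Let's trace through this code step by step.

Initialize: values = [1, 6, 2, 2, 17]
Initialize: out = []
Initialize: temp = 0
Entering loop: for v in values:
After iteration 1: v = 1, out = [1], temp = 1
After iteration 2: v = 6, out = [1, 7], temp = 7
After iteration 3: v = 2, out = [1, 7, 9], temp = 9
After iteration 4: v = 2, out = [1, 7, 9, 11], temp = 11
After iteration 5: v = 17, out = [1, 7, 9, 11, 28], temp = 28
Loop ends.
out[-1] = 28

Final answer: 28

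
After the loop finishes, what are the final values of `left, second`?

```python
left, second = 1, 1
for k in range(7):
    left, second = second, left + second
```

Let's trace through this code step by step.

Initialize: left = 1
Initialize: second = 1
Entering loop: for k in range(7):
After iteration 1: k = 0, left = 1, second = 2
After iteration 2: k = 1, left = 2, second = 3
After iteration 3: k = 2, left = 3, second = 5
After iteration 4: k = 3, left = 5, second = 8
After iteration 5: k = 4, left = 8, second = 13
After iteration 6: k = 5, left = 13, second = 21
After iteration 7: k = 6, left = 21, second = 34
Loop ends.

Final answer: 21, 34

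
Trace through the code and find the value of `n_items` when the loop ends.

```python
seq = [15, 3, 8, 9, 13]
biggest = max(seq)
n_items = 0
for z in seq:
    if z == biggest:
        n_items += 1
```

Let's trace through this code step by step.

Initialize: seq = [15, 3, 8, 9, 13]
Initialize: biggest = 15
Initialize: n_items = 0
Entering loop: for z in seq:
After iteration 1: z = 15, n_items = 1
After iteration 2: z = 3, n_items = 1
After iteration 3: z = 8, n_items = 1
After iteration 4: z = 9, n_items = 1
After iteration 5: z = 13, n_items = 1
Loop ends.

Final answer: 1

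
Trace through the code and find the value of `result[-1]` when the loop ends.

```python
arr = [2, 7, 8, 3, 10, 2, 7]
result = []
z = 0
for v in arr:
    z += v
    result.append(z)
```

Let's trace through this code step by step.

Initialize: arr = [2, 7, 8, 3, 10, 2, 7]
Initialize: result = []
Initialize: z = 0
Entering loop: for v in arr:
After iteration 1: v = 2, result = [2], z = 2
After iteration 2: v = 7, result = [2, 9], z = 9
After iteration 3: v = 8, result = [2, 9, 17], z = 17
After iteration 4: v = 3, result = [2, 9, 17, 20], z = 20
After iteration 5: v = 10, result = [2, 9, 17, 20, 30], z = 30
After iteration 6: v = 2, result = [2, 9, 17, 20, 30, 32], z = 32
After iteration 7: v = 7, result = [2, 9, 17, 20, 30, 32, 39], z = 39
Loop ends.
result[-1] = 39

Final answer: 39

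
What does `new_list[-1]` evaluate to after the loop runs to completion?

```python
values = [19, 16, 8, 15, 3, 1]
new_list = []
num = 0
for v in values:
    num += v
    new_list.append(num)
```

Let's trace through this code step by step.

Initialize: values = [19, 16, 8, 15, 3, 1]
Initialize: new_list = []
Initialize: num = 0
Entering loop: for v in values:
After iteration 1: v = 19, new_list = [19], num = 19
After iteration 2: v = 16, new_list = [19, 35], num = 35
After iteration 3: v = 8, new_list = [19, 35, 43], num = 43
After iteration 4: v = 15, new_list = [19, 35, 43, 58], num = 58
After iteration 5: v = 3, new_list = [19, 35, 43, 58, 61], num = 61
After iteration 6: v = 1, new_list = [19, 35, 43, 58, 61, 62], num = 62
Loop ends.
new_list[-1] = 62

Final answer: 62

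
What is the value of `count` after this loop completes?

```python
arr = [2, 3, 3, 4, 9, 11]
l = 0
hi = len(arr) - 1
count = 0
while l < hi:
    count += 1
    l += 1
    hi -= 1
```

Let's trace through this code step by step.

Initialize: arr = [2, 3, 3, 4, 9, 11]
Initialize: l = 0
Initialize: hi = 5
Initialize: count = 0
Entering loop: while l < hi:
After iteration 1: l = 1, hi = 4, count = 1
After iteration 2: l = 2, hi = 3, count = 2
After iteration 3: l = 3, hi = 2, count = 3
Loop ends.

Final answer: 3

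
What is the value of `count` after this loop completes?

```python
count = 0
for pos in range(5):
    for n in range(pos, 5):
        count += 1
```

Let's trace through this code step by step.

Initialize: count = 0
Entering loop: for pos in range(5):
After iteration 1: pos = 0, count = 5
After iteration 2: pos = 1, count = 9
After iteration 3: pos = 2, count = 12
After iteration 4: pos = 3, count = 14
After iteration 5: pos = 4, count = 15
Loop ends.

Final answer: 15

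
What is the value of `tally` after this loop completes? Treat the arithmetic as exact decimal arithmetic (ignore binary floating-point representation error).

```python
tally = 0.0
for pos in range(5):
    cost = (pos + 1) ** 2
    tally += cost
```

Let's trace through this code step by step.

Initialize: tally = 0.0
Entering loop: for pos in range(5):
After iteration 1: pos = 0, tally = 1.0, cost = 1
After iteration 2: pos = 1, tally = 5.0, cost = 4
After iteration 3: pos = 2, tally = 14.0, cost = 9
After iteration 4: pos = 3, tally = 30.0, cost = 16
After iteration 5: pos = 4, tally = 55.0, cost = 25
Loop ends.

Final answer: 55.0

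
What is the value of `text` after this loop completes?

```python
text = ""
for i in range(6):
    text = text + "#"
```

Let's trace through this code step by step.

Initialize: text = ''
Entering loop: for i in range(6):
After iteration 1: i = 0, text = '#'
After iteration 2: i = 1, text = '##'
After iteration 3: i = 2, text = '###'
After iteration 4: i = 3, text = '####'
After iteration 5: i = 4, text = '#####'
After iteration 6: i = 5, text = '######'
Loop ends.

Final answer: '######'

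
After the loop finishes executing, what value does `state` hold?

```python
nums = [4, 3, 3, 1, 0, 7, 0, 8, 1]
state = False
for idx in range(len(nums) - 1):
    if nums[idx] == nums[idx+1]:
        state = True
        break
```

Let's trace through this code step by step.

Initialize: nums = [4, 3, 3, 1, 0, 7, 0, 8, 1]
Initialize: state = False
Entering loop: for idx in range(len(nums) - 1):
After iteration 1: idx = 0, state = False
After iteration 2: idx = 1, state = True
Loop ends.

Final answer: True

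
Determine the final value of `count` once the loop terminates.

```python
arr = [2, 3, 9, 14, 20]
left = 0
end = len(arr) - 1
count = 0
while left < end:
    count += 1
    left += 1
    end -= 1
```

Let's trace through this code step by step.

Initialize: arr = [2, 3, 9, 14, 20]
Initialize: left = 0
Initialize: end = 4
Initialize: count = 0
Entering loop: while left < end:
After iteration 1: left = 1, end = 3, count = 1
After iteration 2: left = 2, end = 2, count = 2
Loop ends.

Final answer: 2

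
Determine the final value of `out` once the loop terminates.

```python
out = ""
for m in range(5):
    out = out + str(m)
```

Let's trace through this code step by step.

Initialize: out = ''
Entering loop: for m in range(5):
After iteration 1: m = 0, out = '0'
After iteration 2: m = 1, out = '01'
After iteration 3: m = 2, out = '012'
After iteration 4: m = 3, out = '0123'
After iteration 5: m = 4, out = '01234'
Loop ends.

Final answer: '01234'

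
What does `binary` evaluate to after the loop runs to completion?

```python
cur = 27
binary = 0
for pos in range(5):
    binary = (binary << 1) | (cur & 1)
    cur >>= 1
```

Let's trace through this code step by step.

Initialize: cur = 27
Initialize: binary = 0
Entering loop: for pos in range(5):
After iteration 1: pos = 0, cur = 13, binary = 1
After iteration 2: pos = 1, cur = 6, binary = 3
After iteration 3: pos = 2, cur = 3, binary = 6
After iteration 4: pos = 3, cur = 1, binary = 13
After iteration 5: pos = 4, cur = 0, binary = 27
Loop ends.

Final answer: 27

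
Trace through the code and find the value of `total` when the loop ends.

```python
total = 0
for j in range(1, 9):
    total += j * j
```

Let's trace through this code step by step.

Initialize: total = 0
Entering loop: for j in range(1, 9):
After iteration 1: j = 1, total = 1
After iteration 2: j = 2, total = 5
After iteration 3: j = 3, total = 14
After iteration 4: j = 4, total = 30
After iteration 5: j = 5, total = 55
After iteration 6: j = 6, total = 91
After iteration 7: j = 7, total = 140
After iteration 8: j = 8, total = 204
Loop ends.

Final answer: 204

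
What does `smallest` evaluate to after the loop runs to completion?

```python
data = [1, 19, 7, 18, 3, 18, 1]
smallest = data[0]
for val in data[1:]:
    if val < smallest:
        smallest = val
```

Let's trace through this code step by step.

Initialize: data = [1, 19, 7, 18, 3, 18, 1]
Initialize: smallest = 1
Entering loop: for val in data[1:]:
After iteration 1: val = 19, smallest = 1
After iteration 2: val = 7, smallest = 1
After iteration 3: val = 18, smallest = 1
After iteration 4: val = 3, smallest = 1
After iteration 5: val = 18, smallest = 1
After iteration 6: val = 1, smallest = 1
Loop ends.

Final answer: 1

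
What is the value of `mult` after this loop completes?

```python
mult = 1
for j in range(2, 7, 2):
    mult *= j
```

Let's trace through this code step by step.

Initialize: mult = 1
Entering loop: for j in range(2, 7, 2):
After iteration 1: j = 2, mult = 2
After iteration 2: j = 4, mult = 8
After iteration 3: j = 6, mult = 48
Loop ends.

Final answer: 48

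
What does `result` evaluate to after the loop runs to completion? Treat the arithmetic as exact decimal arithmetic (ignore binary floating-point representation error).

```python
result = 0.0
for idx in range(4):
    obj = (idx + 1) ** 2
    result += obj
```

Let's trace through this code step by step.

Initialize: result = 0.0
Entering loop: for idx in range(4):
After iteration 1: idx = 0, result = 1.0, obj = 1
After iteration 2: idx = 1, result = 5.0, obj = 4
After iteration 3: idx = 2, result = 14.0, obj = 9
After iteration 4: idx = 3, result = 30.0, obj = 16
Loop ends.

Final answer: 30.0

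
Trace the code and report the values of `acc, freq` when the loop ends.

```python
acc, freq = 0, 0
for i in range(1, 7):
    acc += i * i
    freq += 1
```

Let's trace through this code step by step.

Initialize: acc = 0
Initialize: freq = 0
Entering loop: for i in range(1, 7):
After iteration 1: i = 1, acc = 1, freq = 1
After iteration 2: i = 2, acc = 5, freq = 2
After iteration 3: i = 3, acc = 14, freq = 3
After iteration 4: i = 4, acc = 30, freq = 4
After iteration 5: i = 5, acc = 55, freq = 5
After iteration 6: i = 6, acc = 91, freq = 6
Loop ends.

Final answer: 91, 6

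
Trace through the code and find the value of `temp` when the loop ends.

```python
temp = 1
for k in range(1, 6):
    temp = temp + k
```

Let's trace through this code step by step.

Initialize: temp = 1
Entering loop: for k in range(1, 6):
After iteration 1: k = 1, temp = 2
After iteration 2: k = 2, temp = 4
After iteration 3: k = 3, temp = 7
After iteration 4: k = 4, temp = 11
After iteration 5: k = 5, temp = 16
Loop ends.

Final answer: 16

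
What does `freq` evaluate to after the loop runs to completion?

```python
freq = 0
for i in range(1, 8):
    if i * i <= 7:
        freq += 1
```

Let's trace through this code step by step.

Initialize: freq = 0
Entering loop: for i in range(1, 8):
After iteration 1: i = 1, freq = 1
After iteration 2: i = 2, freq = 2
After iteration 3: i = 3, freq = 2
After iteration 4: i = 4, freq = 2
After iteration 5: i = 5, freq = 2
After iteration 6: i = 6, freq = 2
After iteration 7: i = 7, freq = 2
Loop ends.

Final answer: 2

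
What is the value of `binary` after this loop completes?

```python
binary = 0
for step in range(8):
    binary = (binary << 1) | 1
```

Let's trace through this code step by step.

Initialize: binary = 0
Entering loop: for step in range(8):
After iteration 1: step = 0, binary = 1
After iteration 2: step = 1, binary = 3
After iteration 3: step = 2, binary = 7
After iteration 4: step = 3, binary = 15
After iteration 5: step = 4, binary = 31
After iteration 6: step = 5, binary = 63
After iteration 7: step = 6, binary = 127
After iteration 8: step = 7, binary = 255
Loop ends.

Final answer: 255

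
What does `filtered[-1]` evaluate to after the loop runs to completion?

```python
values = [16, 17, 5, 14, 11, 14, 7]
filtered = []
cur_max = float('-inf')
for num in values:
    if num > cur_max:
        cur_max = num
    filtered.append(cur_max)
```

Let's trace through this code step by step.

Initialize: values = [16, 17, 5, 14, 11, 14, 7]
Initialize: filtered = []
Initialize: cur_max = -inf
Entering loop: for num in values:
After iteration 1: num = 16, filtered = [16], cur_max = 16
After iteration 2: num = 17, filtered = [16, 17], cur_max = 17
After iteration 3: num = 5, filtered = [16, 17, 17], cur_max = 17
After iteration 4: num = 14, filtered = [16, 17, 17, 17], cur_max = 17
After iteration 5: num = 11, filtered = [16, 17, 17, 17, 17], cur_max = 17
After iteration 6: num = 14, filtered = [16, 17, 17, 17, 17, 17], cur_max = 17
After iteration 7: num = 7, filtered = [16, 17, 17, 17, 17, 17, 17], cur_max = 17
Loop ends.
filtered[-1] = 17

Final answer: 17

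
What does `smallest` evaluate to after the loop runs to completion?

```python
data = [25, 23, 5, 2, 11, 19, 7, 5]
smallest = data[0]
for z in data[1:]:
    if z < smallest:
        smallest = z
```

Let's trace through this code step by step.

Initialize: data = [25, 23, 5, 2, 11, 19, 7, 5]
Initialize: smallest = 25
Entering loop: for z in data[1:]:
After iteration 1: z = 23, smallest = 23
After iteration 2: z = 5, smallest = 5
After iteration 3: z = 2, smallest = 2
After iteration 4: z = 11, smallest = 2
After iteration 5: z = 19, smallest = 2
After iteration 6: z = 7, smallest = 2
After iteration 7: z = 5, smallest = 2
Loop ends.

Final answer: 2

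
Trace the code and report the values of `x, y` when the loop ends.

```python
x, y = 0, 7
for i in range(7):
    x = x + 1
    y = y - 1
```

Let's trace through this code step by step.

Initialize: x = 0
Initialize: y = 7
Entering loop: for i in range(7):
After iteration 1: i = 0, x = 1, y = 6
After iteration 2: i = 1, x = 2, y = 5
After iteration 3: i = 2, x = 3, y = 4
After iteration 4: i = 3, x = 4, y = 3
After iteration 5: i = 4, x = 5, y = 2
After iteration 6: i = 5, x = 6, y = 1
After iteration 7: i = 6, x = 7, y = 0
Loop ends.

Final answer: 7, 0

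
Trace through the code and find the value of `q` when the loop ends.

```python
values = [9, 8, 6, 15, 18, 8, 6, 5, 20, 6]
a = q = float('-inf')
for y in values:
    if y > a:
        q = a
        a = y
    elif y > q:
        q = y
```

Let's trace through this code step by step.

Initialize: values = [9, 8, 6, 15, 18, 8, 6, 5, 20, 6]
Initialize: a = -inf
Initialize: q = -inf
Entering loop: for y in values:
After iteration 1: y = 9, a = 9, q = -inf
After iteration 2: y = 8, a = 9, q = 8
After iteration 3: y = 6, a = 9, q = 8
After iteration 4: y = 15, a = 15, q = 9
After iteration 5: y = 18, a = 18, q = 15
After iteration 6: y = 8, a = 18, q = 15
After iteration 7: y = 6, a = 18, q = 15
After iteration 8: y = 5, a = 18, q = 15
After iteration 9: y = 20, a = 20, q = 18
After iteration 10: y = 6, a = 20, q = 18
Loop ends.

Final answer: 18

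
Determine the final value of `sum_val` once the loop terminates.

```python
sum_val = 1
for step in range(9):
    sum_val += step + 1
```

Let's trace through this code step by step.

Initialize: sum_val = 1
Entering loop: for step in range(9):
After iteration 1: step = 0, sum_val = 2
After iteration 2: step = 1, sum_val = 4
After iteration 3: step = 2, sum_val = 7
After iteration 4: step = 3, sum_val = 11
After iteration 5: step = 4, sum_val = 16
After iteration 6: step = 5, sum_val = 22
After iteration 7: step = 6, sum_val = 29
After iteration 8: step = 7, sum_val = 37
After iteration 9: step = 8, sum_val = 46
Loop ends.

Final answer: 46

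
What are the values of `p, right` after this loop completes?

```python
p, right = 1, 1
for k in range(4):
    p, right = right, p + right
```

Let's trace through this code step by step.

Initialize: p = 1
Initialize: right = 1
Entering loop: for k in range(4):
After iteration 1: k = 0, p = 1, right = 2
After iteration 2: k = 1, p = 2, right = 3
After iteration 3: k = 2, p = 3, right = 5
After iteration 4: k = 3, p = 5, right = 8
Loop ends.

Final answer: 5, 8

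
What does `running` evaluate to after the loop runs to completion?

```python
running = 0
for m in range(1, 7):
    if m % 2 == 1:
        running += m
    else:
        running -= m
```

Let's trace through this code step by step.

Initialize: running = 0
Entering loop: for m in range(1, 7):
After iteration 1: m = 1, running = 1
After iteration 2: m = 2, running = -1
After iteration 3: m = 3, running = 2
After iteration 4: m = 4, running = -2
After iteration 5: m = 5, running = 3
After iteration 6: m = 6, running = -3
Loop ends.

Final answer: -3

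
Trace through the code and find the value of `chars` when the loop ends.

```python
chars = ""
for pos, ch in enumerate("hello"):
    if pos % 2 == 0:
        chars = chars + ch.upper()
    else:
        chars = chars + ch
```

Let's trace through this code step by step.

Initialize: chars = ''
Entering loop: for pos, ch in enumerate("hello"):
After iteration 1: pos = 0, ch = 'h', chars = 'H'
After iteration 2: pos = 1, ch = 'e', chars = 'He'
After iteration 3: pos = 2, ch = 'l', chars = 'HeL'
After iteration 4: pos = 3, ch = 'l', chars = 'HeLl'
After iteration 5: pos = 4, ch = 'o', chars = 'HeLlO'
Loop ends.

Final answer: 'HeLlO'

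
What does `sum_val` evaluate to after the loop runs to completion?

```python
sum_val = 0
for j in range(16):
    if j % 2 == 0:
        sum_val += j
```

Let's trace through this code step by step.

Initialize: sum_val = 0
Entering loop: for j in range(16):
After iteration 1: j = 0, sum_val = 0
After iteration 2: j = 1, sum_val = 0
After iteration 3: j = 2, sum_val = 2
After iteration 4: j = 3, sum_val = 2
After iteration 5: j = 4, sum_val = 6
After iteration 6: j = 5, sum_val = 6
After iteration 7: j = 6, sum_val = 12
After iteration 8: j = 7, sum_val = 12
After iteration 9: j = 8, sum_val = 20
After iteration 10: j = 9, sum_val = 20
After iteration 11: j = 10, sum_val = 30
After iteration 12: j = 11, sum_val = 30
After iteration 13: j = 12, sum_val = 42
After iteration 14: j = 13, sum_val = 42
After iteration 15: j = 14, sum_val = 56
After iteration 16: j = 15, sum_val = 56
Loop ends.

Final answer: 56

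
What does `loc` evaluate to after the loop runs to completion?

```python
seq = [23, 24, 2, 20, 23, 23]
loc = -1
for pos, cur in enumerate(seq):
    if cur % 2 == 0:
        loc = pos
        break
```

Let's trace through this code step by step.

Initialize: seq = [23, 24, 2, 20, 23, 23]
Initialize: loc = -1
Entering loop: for pos, cur in enumerate(seq):
After iteration 1: pos = 0, cur = 23, loc = -1
After iteration 2: pos = 1, cur = 24, loc = 1
Loop ends.

Final answer: 1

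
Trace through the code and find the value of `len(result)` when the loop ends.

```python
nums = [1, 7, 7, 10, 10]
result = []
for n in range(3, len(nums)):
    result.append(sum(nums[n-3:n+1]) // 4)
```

Let's trace through this code step by step.

Initialize: nums = [1, 7, 7, 10, 10]
Initialize: result = []
Entering loop: for n in range(3, len(nums)):
After iteration 1: n = 3, result = [6]
After iteration 2: n = 4, result = [6, 8]
Loop ends.
len(result) = 2

Final answer: 2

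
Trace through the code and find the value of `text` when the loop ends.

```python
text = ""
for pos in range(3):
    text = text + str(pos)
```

Let's trace through this code step by step.

Initialize: text = ''
Entering loop: for pos in range(3):
After iteration 1: pos = 0, text = '0'
After iteration 2: pos = 1, text = '01'
After iteration 3: pos = 2, text = '012'
Loop ends.

Final answer: '012'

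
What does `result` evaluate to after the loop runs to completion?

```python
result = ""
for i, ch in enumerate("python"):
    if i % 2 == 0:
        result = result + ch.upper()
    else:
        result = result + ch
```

Let's trace through this code step by step.

Initialize: result = ''
Entering loop: for i, ch in enumerate("python"):
After iteration 1: i = 0, ch = 'p', result = 'P'
After iteration 2: i = 1, ch = 'y', result = 'Py'
After iteration 3: i = 2, ch = 't', result = 'PyT'
After iteration 4: i = 3, ch = 'h', result = 'PyTh'
After iteration 5: i = 4, ch = 'o', result = 'PyThO'
After iteration 6: i = 5, ch = 'n', result = 'PyThOn'
Loop ends.

Final answer: 'PyThOn'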